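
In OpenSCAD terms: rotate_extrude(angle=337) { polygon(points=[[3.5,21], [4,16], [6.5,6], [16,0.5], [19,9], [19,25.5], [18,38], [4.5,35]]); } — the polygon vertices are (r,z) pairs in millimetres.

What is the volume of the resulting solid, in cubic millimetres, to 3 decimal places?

Profile (r,z), 8 vertices: (3.5,21) (4,16) (6.5,6) (16,0.5) (19,9) (19,25.5) (18,38) (4.5,35)
edge 0: (3.5,21)→(4,16)  cross = 3.5·16 − 4·21 = -28.0000; (r_i+r_j)·cross = 7.5·-28.0000 = -210.0000
edge 1: (4,16)→(6.5,6)  cross = 4·6 − 6.5·16 = -80.0000; (r_i+r_j)·cross = 10.5·-80.0000 = -840.0000
edge 2: (6.5,6)→(16,0.5)  cross = 6.5·0.5 − 16·6 = -92.7500; (r_i+r_j)·cross = 22.5·-92.7500 = -2086.8750
edge 3: (16,0.5)→(19,9)  cross = 16·9 − 19·0.5 = 134.5000; (r_i+r_j)·cross = 35·134.5000 = 4707.5000
edge 4: (19,9)→(19,25.5)  cross = 19·25.5 − 19·9 = 313.5000; (r_i+r_j)·cross = 38·313.5000 = 11913.0000
edge 5: (19,25.5)→(18,38)  cross = 19·38 − 18·25.5 = 263.0000; (r_i+r_j)·cross = 37·263.0000 = 9731.0000
edge 6: (18,38)→(4.5,35)  cross = 18·35 − 4.5·38 = 459.0000; (r_i+r_j)·cross = 22.5·459.0000 = 10327.5000
edge 7: (4.5,35)→(3.5,21)  cross = 4.5·21 − 3.5·35 = -28.0000; (r_i+r_j)·cross = 8·-28.0000 = -224.0000
Σcross = 941.2500 → A = |Σcross|/2 = 470.6250 mm²
Σ(r_i+r_j)·cross = 33318.1250 → first moment M = |Σ|/6 = 5553.0208
R_c = M/A = 5553.0208/470.6250 = 11.7992 mm
θ = 337° = 5.881760 rad
V = θ·R_c·A = 5.881760·11.7992·470.6250 = 32661.533 mm³

Volume = 32661.533 mm³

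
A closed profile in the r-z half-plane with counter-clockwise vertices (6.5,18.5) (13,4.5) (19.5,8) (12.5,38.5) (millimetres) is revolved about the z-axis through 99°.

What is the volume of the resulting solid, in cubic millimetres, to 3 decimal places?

Volume = 4858.715 mm³

Profile (r,z), 4 vertices: (6.5,18.5) (13,4.5) (19.5,8) (12.5,38.5)
edge 0: (6.5,18.5)→(13,4.5)  cross = 6.5·4.5 − 13·18.5 = -211.2500; (r_i+r_j)·cross = 19.5·-211.2500 = -4119.3750
edge 1: (13,4.5)→(19.5,8)  cross = 13·8 − 19.5·4.5 = 16.2500; (r_i+r_j)·cross = 32.5·16.2500 = 528.1250
edge 2: (19.5,8)→(12.5,38.5)  cross = 19.5·38.5 − 12.5·8 = 650.7500; (r_i+r_j)·cross = 32·650.7500 = 20824.0000
edge 3: (12.5,38.5)→(6.5,18.5)  cross = 12.5·18.5 − 6.5·38.5 = -19.0000; (r_i+r_j)·cross = 19·-19.0000 = -361.0000
Σcross = 436.7500 → A = |Σcross|/2 = 218.3750 mm²
Σ(r_i+r_j)·cross = 16871.7500 → first moment M = |Σ|/6 = 2811.9583
R_c = M/A = 2811.9583/218.3750 = 12.8767 mm
θ = 99° = 1.727876 rad
V = θ·R_c·A = 1.727876·12.8767·218.3750 = 4858.715 mm³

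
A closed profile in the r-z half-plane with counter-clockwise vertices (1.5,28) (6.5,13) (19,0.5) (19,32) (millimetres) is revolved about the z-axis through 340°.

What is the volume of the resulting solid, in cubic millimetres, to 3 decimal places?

Volume = 24873.233 mm³

Profile (r,z), 4 vertices: (1.5,28) (6.5,13) (19,0.5) (19,32)
edge 0: (1.5,28)→(6.5,13)  cross = 1.5·13 − 6.5·28 = -162.5000; (r_i+r_j)·cross = 8·-162.5000 = -1300.0000
edge 1: (6.5,13)→(19,0.5)  cross = 6.5·0.5 − 19·13 = -243.7500; (r_i+r_j)·cross = 25.5·-243.7500 = -6215.6250
edge 2: (19,0.5)→(19,32)  cross = 19·32 − 19·0.5 = 598.5000; (r_i+r_j)·cross = 38·598.5000 = 22743.0000
edge 3: (19,32)→(1.5,28)  cross = 19·28 − 1.5·32 = 484.0000; (r_i+r_j)·cross = 20.5·484.0000 = 9922.0000
Σcross = 676.2500 → A = |Σcross|/2 = 338.1250 mm²
Σ(r_i+r_j)·cross = 25149.3750 → first moment M = |Σ|/6 = 4191.5625
R_c = M/A = 4191.5625/338.1250 = 12.3965 mm
θ = 340° = 5.934119 rad
V = θ·R_c·A = 5.934119·12.3965·338.1250 = 24873.233 mm³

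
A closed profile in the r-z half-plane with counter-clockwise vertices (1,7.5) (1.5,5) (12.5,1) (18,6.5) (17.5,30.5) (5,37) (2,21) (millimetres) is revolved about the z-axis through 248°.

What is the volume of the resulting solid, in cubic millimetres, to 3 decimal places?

Profile (r,z), 7 vertices: (1,7.5) (1.5,5) (12.5,1) (18,6.5) (17.5,30.5) (5,37) (2,21)
edge 0: (1,7.5)→(1.5,5)  cross = 1·5 − 1.5·7.5 = -6.2500; (r_i+r_j)·cross = 2.5·-6.2500 = -15.6250
edge 1: (1.5,5)→(12.5,1)  cross = 1.5·1 − 12.5·5 = -61.0000; (r_i+r_j)·cross = 14·-61.0000 = -854.0000
edge 2: (12.5,1)→(18,6.5)  cross = 12.5·6.5 − 18·1 = 63.2500; (r_i+r_j)·cross = 30.5·63.2500 = 1929.1250
edge 3: (18,6.5)→(17.5,30.5)  cross = 18·30.5 − 17.5·6.5 = 435.2500; (r_i+r_j)·cross = 35.5·435.2500 = 15451.3750
edge 4: (17.5,30.5)→(5,37)  cross = 17.5·37 − 5·30.5 = 495.0000; (r_i+r_j)·cross = 22.5·495.0000 = 11137.5000
edge 5: (5,37)→(2,21)  cross = 5·21 − 2·37 = 31.0000; (r_i+r_j)·cross = 7·31.0000 = 217.0000
edge 6: (2,21)→(1,7.5)  cross = 2·7.5 − 1·21 = -6.0000; (r_i+r_j)·cross = 3·-6.0000 = -18.0000
Σcross = 951.2500 → A = |Σcross|/2 = 475.6250 mm²
Σ(r_i+r_j)·cross = 27847.3750 → first moment M = |Σ|/6 = 4641.2292
R_c = M/A = 4641.2292/475.6250 = 9.7582 mm
θ = 248° = 4.328417 rad
V = θ·R_c·A = 4.328417·9.7582·475.6250 = 20089.173 mm³

Volume = 20089.173 mm³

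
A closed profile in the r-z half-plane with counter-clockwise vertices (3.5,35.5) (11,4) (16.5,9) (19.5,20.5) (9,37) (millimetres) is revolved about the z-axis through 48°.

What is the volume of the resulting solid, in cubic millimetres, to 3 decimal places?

Volume = 2651.050 mm³

Profile (r,z), 5 vertices: (3.5,35.5) (11,4) (16.5,9) (19.5,20.5) (9,37)
edge 0: (3.5,35.5)→(11,4)  cross = 3.5·4 − 11·35.5 = -376.5000; (r_i+r_j)·cross = 14.5·-376.5000 = -5459.2500
edge 1: (11,4)→(16.5,9)  cross = 11·9 − 16.5·4 = 33.0000; (r_i+r_j)·cross = 27.5·33.0000 = 907.5000
edge 2: (16.5,9)→(19.5,20.5)  cross = 16.5·20.5 − 19.5·9 = 162.7500; (r_i+r_j)·cross = 36·162.7500 = 5859.0000
edge 3: (19.5,20.5)→(9,37)  cross = 19.5·37 − 9·20.5 = 537.0000; (r_i+r_j)·cross = 28.5·537.0000 = 15304.5000
edge 4: (9,37)→(3.5,35.5)  cross = 9·35.5 − 3.5·37 = 190.0000; (r_i+r_j)·cross = 12.5·190.0000 = 2375.0000
Σcross = 546.2500 → A = |Σcross|/2 = 273.1250 mm²
Σ(r_i+r_j)·cross = 18986.7500 → first moment M = |Σ|/6 = 3164.4583
R_c = M/A = 3164.4583/273.1250 = 11.5861 mm
θ = 48° = 0.837758 rad
V = θ·R_c·A = 0.837758·11.5861·273.1250 = 2651.050 mm³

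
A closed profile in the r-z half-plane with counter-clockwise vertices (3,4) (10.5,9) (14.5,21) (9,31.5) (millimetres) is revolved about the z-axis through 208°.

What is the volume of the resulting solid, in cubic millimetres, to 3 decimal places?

Volume = 4621.126 mm³

Profile (r,z), 4 vertices: (3,4) (10.5,9) (14.5,21) (9,31.5)
edge 0: (3,4)→(10.5,9)  cross = 3·9 − 10.5·4 = -15.0000; (r_i+r_j)·cross = 13.5·-15.0000 = -202.5000
edge 1: (10.5,9)→(14.5,21)  cross = 10.5·21 − 14.5·9 = 90.0000; (r_i+r_j)·cross = 25·90.0000 = 2250.0000
edge 2: (14.5,21)→(9,31.5)  cross = 14.5·31.5 − 9·21 = 267.7500; (r_i+r_j)·cross = 23.5·267.7500 = 6292.1250
edge 3: (9,31.5)→(3,4)  cross = 9·4 − 3·31.5 = -58.5000; (r_i+r_j)·cross = 12·-58.5000 = -702.0000
Σcross = 284.2500 → A = |Σcross|/2 = 142.1250 mm²
Σ(r_i+r_j)·cross = 7637.6250 → first moment M = |Σ|/6 = 1272.9375
R_c = M/A = 1272.9375/142.1250 = 8.9565 mm
θ = 208° = 3.630285 rad
V = θ·R_c·A = 3.630285·8.9565·142.1250 = 4621.126 mm³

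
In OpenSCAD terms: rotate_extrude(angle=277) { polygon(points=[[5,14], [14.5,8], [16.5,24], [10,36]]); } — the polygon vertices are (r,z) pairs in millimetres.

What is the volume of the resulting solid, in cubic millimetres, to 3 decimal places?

Profile (r,z), 4 vertices: (5,14) (14.5,8) (16.5,24) (10,36)
edge 0: (5,14)→(14.5,8)  cross = 5·8 − 14.5·14 = -163.0000; (r_i+r_j)·cross = 19.5·-163.0000 = -3178.5000
edge 1: (14.5,8)→(16.5,24)  cross = 14.5·24 − 16.5·8 = 216.0000; (r_i+r_j)·cross = 31·216.0000 = 6696.0000
edge 2: (16.5,24)→(10,36)  cross = 16.5·36 − 10·24 = 354.0000; (r_i+r_j)·cross = 26.5·354.0000 = 9381.0000
edge 3: (10,36)→(5,14)  cross = 10·14 − 5·36 = -40.0000; (r_i+r_j)·cross = 15·-40.0000 = -600.0000
Σcross = 367.0000 → A = |Σcross|/2 = 183.5000 mm²
Σ(r_i+r_j)·cross = 12298.5000 → first moment M = |Σ|/6 = 2049.7500
R_c = M/A = 2049.7500/183.5000 = 11.1703 mm
θ = 277° = 4.834562 rad
V = θ·R_c·A = 4.834562·11.1703·183.5000 = 9909.644 mm³

Volume = 9909.644 mm³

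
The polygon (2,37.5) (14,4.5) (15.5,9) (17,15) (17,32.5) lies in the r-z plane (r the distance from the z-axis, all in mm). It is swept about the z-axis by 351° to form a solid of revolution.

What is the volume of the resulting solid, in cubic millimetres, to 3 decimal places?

Volume = 17336.496 mm³

Profile (r,z), 5 vertices: (2,37.5) (14,4.5) (15.5,9) (17,15) (17,32.5)
edge 0: (2,37.5)→(14,4.5)  cross = 2·4.5 − 14·37.5 = -516.0000; (r_i+r_j)·cross = 16·-516.0000 = -8256.0000
edge 1: (14,4.5)→(15.5,9)  cross = 14·9 − 15.5·4.5 = 56.2500; (r_i+r_j)·cross = 29.5·56.2500 = 1659.3750
edge 2: (15.5,9)→(17,15)  cross = 15.5·15 − 17·9 = 79.5000; (r_i+r_j)·cross = 32.5·79.5000 = 2583.7500
edge 3: (17,15)→(17,32.5)  cross = 17·32.5 − 17·15 = 297.5000; (r_i+r_j)·cross = 34·297.5000 = 10115.0000
edge 4: (17,32.5)→(2,37.5)  cross = 17·37.5 − 2·32.5 = 572.5000; (r_i+r_j)·cross = 19·572.5000 = 10877.5000
Σcross = 489.7500 → A = |Σcross|/2 = 244.8750 mm²
Σ(r_i+r_j)·cross = 16979.6250 → first moment M = |Σ|/6 = 2829.9375
R_c = M/A = 2829.9375/244.8750 = 11.5567 mm
θ = 351° = 6.126106 rad
V = θ·R_c·A = 6.126106·11.5567·244.8750 = 17336.496 mm³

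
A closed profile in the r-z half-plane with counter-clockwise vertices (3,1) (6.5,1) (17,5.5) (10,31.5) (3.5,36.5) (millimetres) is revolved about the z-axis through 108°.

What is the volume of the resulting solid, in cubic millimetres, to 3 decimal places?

Volume = 5067.703 mm³

Profile (r,z), 5 vertices: (3,1) (6.5,1) (17,5.5) (10,31.5) (3.5,36.5)
edge 0: (3,1)→(6.5,1)  cross = 3·1 − 6.5·1 = -3.5000; (r_i+r_j)·cross = 9.5·-3.5000 = -33.2500
edge 1: (6.5,1)→(17,5.5)  cross = 6.5·5.5 − 17·1 = 18.7500; (r_i+r_j)·cross = 23.5·18.7500 = 440.6250
edge 2: (17,5.5)→(10,31.5)  cross = 17·31.5 − 10·5.5 = 480.5000; (r_i+r_j)·cross = 27·480.5000 = 12973.5000
edge 3: (10,31.5)→(3.5,36.5)  cross = 10·36.5 − 3.5·31.5 = 254.7500; (r_i+r_j)·cross = 13.5·254.7500 = 3439.1250
edge 4: (3.5,36.5)→(3,1)  cross = 3.5·1 − 3·36.5 = -106.0000; (r_i+r_j)·cross = 6.5·-106.0000 = -689.0000
Σcross = 644.5000 → A = |Σcross|/2 = 322.2500 mm²
Σ(r_i+r_j)·cross = 16131.0000 → first moment M = |Σ|/6 = 2688.5000
R_c = M/A = 2688.5000/322.2500 = 8.3429 mm
θ = 108° = 1.884956 rad
V = θ·R_c·A = 1.884956·8.3429·322.2500 = 5067.703 mm³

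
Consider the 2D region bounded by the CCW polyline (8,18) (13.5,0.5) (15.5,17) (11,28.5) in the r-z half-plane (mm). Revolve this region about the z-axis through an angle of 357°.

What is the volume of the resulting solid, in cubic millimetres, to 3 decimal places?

Profile (r,z), 4 vertices: (8,18) (13.5,0.5) (15.5,17) (11,28.5)
edge 0: (8,18)→(13.5,0.5)  cross = 8·0.5 − 13.5·18 = -239.0000; (r_i+r_j)·cross = 21.5·-239.0000 = -5138.5000
edge 1: (13.5,0.5)→(15.5,17)  cross = 13.5·17 − 15.5·0.5 = 221.7500; (r_i+r_j)·cross = 29·221.7500 = 6430.7500
edge 2: (15.5,17)→(11,28.5)  cross = 15.5·28.5 − 11·17 = 254.7500; (r_i+r_j)·cross = 26.5·254.7500 = 6750.8750
edge 3: (11,28.5)→(8,18)  cross = 11·18 − 8·28.5 = -30.0000; (r_i+r_j)·cross = 19·-30.0000 = -570.0000
Σcross = 207.5000 → A = |Σcross|/2 = 103.7500 mm²
Σ(r_i+r_j)·cross = 7473.1250 → first moment M = |Σ|/6 = 1245.5208
R_c = M/A = 1245.5208/103.7500 = 12.0050 mm
θ = 357° = 6.230825 rad
V = θ·R_c·A = 6.230825·12.0050·103.7500 = 7760.623 mm³

Volume = 7760.623 mm³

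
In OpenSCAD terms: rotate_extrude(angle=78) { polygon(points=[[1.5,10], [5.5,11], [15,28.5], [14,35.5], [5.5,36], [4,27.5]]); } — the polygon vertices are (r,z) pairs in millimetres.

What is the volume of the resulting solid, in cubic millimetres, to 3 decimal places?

Volume = 2158.998 mm³

Profile (r,z), 6 vertices: (1.5,10) (5.5,11) (15,28.5) (14,35.5) (5.5,36) (4,27.5)
edge 0: (1.5,10)→(5.5,11)  cross = 1.5·11 − 5.5·10 = -38.5000; (r_i+r_j)·cross = 7·-38.5000 = -269.5000
edge 1: (5.5,11)→(15,28.5)  cross = 5.5·28.5 − 15·11 = -8.2500; (r_i+r_j)·cross = 20.5·-8.2500 = -169.1250
edge 2: (15,28.5)→(14,35.5)  cross = 15·35.5 − 14·28.5 = 133.5000; (r_i+r_j)·cross = 29·133.5000 = 3871.5000
edge 3: (14,35.5)→(5.5,36)  cross = 14·36 − 5.5·35.5 = 308.7500; (r_i+r_j)·cross = 19.5·308.7500 = 6020.6250
edge 4: (5.5,36)→(4,27.5)  cross = 5.5·27.5 − 4·36 = 7.2500; (r_i+r_j)·cross = 9.5·7.2500 = 68.8750
edge 5: (4,27.5)→(1.5,10)  cross = 4·10 − 1.5·27.5 = -1.2500; (r_i+r_j)·cross = 5.5·-1.2500 = -6.8750
Σcross = 401.5000 → A = |Σcross|/2 = 200.7500 mm²
Σ(r_i+r_j)·cross = 9515.5000 → first moment M = |Σ|/6 = 1585.9167
R_c = M/A = 1585.9167/200.7500 = 7.9000 mm
θ = 78° = 1.361357 rad
V = θ·R_c·A = 1.361357·7.9000·200.7500 = 2158.998 mm³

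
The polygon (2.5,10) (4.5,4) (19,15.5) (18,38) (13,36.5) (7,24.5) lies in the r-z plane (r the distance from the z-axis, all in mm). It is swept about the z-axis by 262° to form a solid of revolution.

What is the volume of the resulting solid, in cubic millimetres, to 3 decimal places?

Volume = 17068.027 mm³

Profile (r,z), 6 vertices: (2.5,10) (4.5,4) (19,15.5) (18,38) (13,36.5) (7,24.5)
edge 0: (2.5,10)→(4.5,4)  cross = 2.5·4 − 4.5·10 = -35.0000; (r_i+r_j)·cross = 7·-35.0000 = -245.0000
edge 1: (4.5,4)→(19,15.5)  cross = 4.5·15.5 − 19·4 = -6.2500; (r_i+r_j)·cross = 23.5·-6.2500 = -146.8750
edge 2: (19,15.5)→(18,38)  cross = 19·38 − 18·15.5 = 443.0000; (r_i+r_j)·cross = 37·443.0000 = 16391.0000
edge 3: (18,38)→(13,36.5)  cross = 18·36.5 − 13·38 = 163.0000; (r_i+r_j)·cross = 31·163.0000 = 5053.0000
edge 4: (13,36.5)→(7,24.5)  cross = 13·24.5 − 7·36.5 = 63.0000; (r_i+r_j)·cross = 20·63.0000 = 1260.0000
edge 5: (7,24.5)→(2.5,10)  cross = 7·10 − 2.5·24.5 = 8.7500; (r_i+r_j)·cross = 9.5·8.7500 = 83.1250
Σcross = 636.5000 → A = |Σcross|/2 = 318.2500 mm²
Σ(r_i+r_j)·cross = 22395.2500 → first moment M = |Σ|/6 = 3732.5417
R_c = M/A = 3732.5417/318.2500 = 11.7283 mm
θ = 262° = 4.572763 rad
V = θ·R_c·A = 4.572763·11.7283·318.2500 = 17068.027 mm³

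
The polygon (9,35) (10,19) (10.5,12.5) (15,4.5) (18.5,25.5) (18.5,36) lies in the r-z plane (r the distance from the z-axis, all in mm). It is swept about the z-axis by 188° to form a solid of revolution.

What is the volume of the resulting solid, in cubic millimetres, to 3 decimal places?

Volume = 9626.960 mm³

Profile (r,z), 6 vertices: (9,35) (10,19) (10.5,12.5) (15,4.5) (18.5,25.5) (18.5,36)
edge 0: (9,35)→(10,19)  cross = 9·19 − 10·35 = -179.0000; (r_i+r_j)·cross = 19·-179.0000 = -3401.0000
edge 1: (10,19)→(10.5,12.5)  cross = 10·12.5 − 10.5·19 = -74.5000; (r_i+r_j)·cross = 20.5·-74.5000 = -1527.2500
edge 2: (10.5,12.5)→(15,4.5)  cross = 10.5·4.5 − 15·12.5 = -140.2500; (r_i+r_j)·cross = 25.5·-140.2500 = -3576.3750
edge 3: (15,4.5)→(18.5,25.5)  cross = 15·25.5 − 18.5·4.5 = 299.2500; (r_i+r_j)·cross = 33.5·299.2500 = 10024.8750
edge 4: (18.5,25.5)→(18.5,36)  cross = 18.5·36 − 18.5·25.5 = 194.2500; (r_i+r_j)·cross = 37·194.2500 = 7187.2500
edge 5: (18.5,36)→(9,35)  cross = 18.5·35 − 9·36 = 323.5000; (r_i+r_j)·cross = 27.5·323.5000 = 8896.2500
Σcross = 423.2500 → A = |Σcross|/2 = 211.6250 mm²
Σ(r_i+r_j)·cross = 17603.7500 → first moment M = |Σ|/6 = 2933.9583
R_c = M/A = 2933.9583/211.6250 = 13.8639 mm
θ = 188° = 3.281219 rad
V = θ·R_c·A = 3.281219·13.8639·211.6250 = 9626.960 mm³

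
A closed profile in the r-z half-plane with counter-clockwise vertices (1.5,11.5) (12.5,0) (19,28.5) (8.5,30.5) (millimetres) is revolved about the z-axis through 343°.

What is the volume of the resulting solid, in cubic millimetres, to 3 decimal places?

Profile (r,z), 4 vertices: (1.5,11.5) (12.5,0) (19,28.5) (8.5,30.5)
edge 0: (1.5,11.5)→(12.5,0)  cross = 1.5·0 − 12.5·11.5 = -143.7500; (r_i+r_j)·cross = 14·-143.7500 = -2012.5000
edge 1: (12.5,0)→(19,28.5)  cross = 12.5·28.5 − 19·0 = 356.2500; (r_i+r_j)·cross = 31.5·356.2500 = 11221.8750
edge 2: (19,28.5)→(8.5,30.5)  cross = 19·30.5 − 8.5·28.5 = 337.2500; (r_i+r_j)·cross = 27.5·337.2500 = 9274.3750
edge 3: (8.5,30.5)→(1.5,11.5)  cross = 8.5·11.5 − 1.5·30.5 = 52.0000; (r_i+r_j)·cross = 10·52.0000 = 520.0000
Σcross = 601.7500 → A = |Σcross|/2 = 300.8750 mm²
Σ(r_i+r_j)·cross = 19003.7500 → first moment M = |Σ|/6 = 3167.2917
R_c = M/A = 3167.2917/300.8750 = 10.5269 mm
θ = 343° = 5.986479 rad
V = θ·R_c·A = 5.986479·10.5269·300.8750 = 18960.926 mm³

Volume = 18960.926 mm³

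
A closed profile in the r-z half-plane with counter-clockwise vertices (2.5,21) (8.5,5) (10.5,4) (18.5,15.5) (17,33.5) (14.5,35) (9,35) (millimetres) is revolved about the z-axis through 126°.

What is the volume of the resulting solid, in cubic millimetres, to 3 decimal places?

Volume = 8127.745 mm³

Profile (r,z), 7 vertices: (2.5,21) (8.5,5) (10.5,4) (18.5,15.5) (17,33.5) (14.5,35) (9,35)
edge 0: (2.5,21)→(8.5,5)  cross = 2.5·5 − 8.5·21 = -166.0000; (r_i+r_j)·cross = 11·-166.0000 = -1826.0000
edge 1: (8.5,5)→(10.5,4)  cross = 8.5·4 − 10.5·5 = -18.5000; (r_i+r_j)·cross = 19·-18.5000 = -351.5000
edge 2: (10.5,4)→(18.5,15.5)  cross = 10.5·15.5 − 18.5·4 = 88.7500; (r_i+r_j)·cross = 29·88.7500 = 2573.7500
edge 3: (18.5,15.5)→(17,33.5)  cross = 18.5·33.5 − 17·15.5 = 356.2500; (r_i+r_j)·cross = 35.5·356.2500 = 12646.8750
edge 4: (17,33.5)→(14.5,35)  cross = 17·35 − 14.5·33.5 = 109.2500; (r_i+r_j)·cross = 31.5·109.2500 = 3441.3750
edge 5: (14.5,35)→(9,35)  cross = 14.5·35 − 9·35 = 192.5000; (r_i+r_j)·cross = 23.5·192.5000 = 4523.7500
edge 6: (9,35)→(2.5,21)  cross = 9·21 − 2.5·35 = 101.5000; (r_i+r_j)·cross = 11.5·101.5000 = 1167.2500
Σcross = 663.7500 → A = |Σcross|/2 = 331.8750 mm²
Σ(r_i+r_j)·cross = 22175.5000 → first moment M = |Σ|/6 = 3695.9167
R_c = M/A = 3695.9167/331.8750 = 11.1365 mm
θ = 126° = 2.199115 rad
V = θ·R_c·A = 2.199115·11.1365·331.8750 = 8127.745 mm³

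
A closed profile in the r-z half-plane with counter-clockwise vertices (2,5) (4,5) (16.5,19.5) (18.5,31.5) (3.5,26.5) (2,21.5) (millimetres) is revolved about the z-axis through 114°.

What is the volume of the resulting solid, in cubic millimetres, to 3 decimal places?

Profile (r,z), 6 vertices: (2,5) (4,5) (16.5,19.5) (18.5,31.5) (3.5,26.5) (2,21.5)
edge 0: (2,5)→(4,5)  cross = 2·5 − 4·5 = -10.0000; (r_i+r_j)·cross = 6·-10.0000 = -60.0000
edge 1: (4,5)→(16.5,19.5)  cross = 4·19.5 − 16.5·5 = -4.5000; (r_i+r_j)·cross = 20.5·-4.5000 = -92.2500
edge 2: (16.5,19.5)→(18.5,31.5)  cross = 16.5·31.5 − 18.5·19.5 = 159.0000; (r_i+r_j)·cross = 35·159.0000 = 5565.0000
edge 3: (18.5,31.5)→(3.5,26.5)  cross = 18.5·26.5 − 3.5·31.5 = 380.0000; (r_i+r_j)·cross = 22·380.0000 = 8360.0000
edge 4: (3.5,26.5)→(2,21.5)  cross = 3.5·21.5 − 2·26.5 = 22.2500; (r_i+r_j)·cross = 5.5·22.2500 = 122.3750
edge 5: (2,21.5)→(2,5)  cross = 2·5 − 2·21.5 = -33.0000; (r_i+r_j)·cross = 4·-33.0000 = -132.0000
Σcross = 513.7500 → A = |Σcross|/2 = 256.8750 mm²
Σ(r_i+r_j)·cross = 13763.1250 → first moment M = |Σ|/6 = 2293.8542
R_c = M/A = 2293.8542/256.8750 = 8.9298 mm
θ = 114° = 1.989675 rad
V = θ·R_c·A = 1.989675·8.9298·256.8750 = 4564.025 mm³

Volume = 4564.025 mm³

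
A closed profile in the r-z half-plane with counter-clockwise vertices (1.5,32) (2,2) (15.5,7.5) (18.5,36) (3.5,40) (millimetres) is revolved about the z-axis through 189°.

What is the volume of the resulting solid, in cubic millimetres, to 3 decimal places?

Profile (r,z), 5 vertices: (1.5,32) (2,2) (15.5,7.5) (18.5,36) (3.5,40)
edge 0: (1.5,32)→(2,2)  cross = 1.5·2 − 2·32 = -61.0000; (r_i+r_j)·cross = 3.5·-61.0000 = -213.5000
edge 1: (2,2)→(15.5,7.5)  cross = 2·7.5 − 15.5·2 = -16.0000; (r_i+r_j)·cross = 17.5·-16.0000 = -280.0000
edge 2: (15.5,7.5)→(18.5,36)  cross = 15.5·36 − 18.5·7.5 = 419.2500; (r_i+r_j)·cross = 34·419.2500 = 14254.5000
edge 3: (18.5,36)→(3.5,40)  cross = 18.5·40 − 3.5·36 = 614.0000; (r_i+r_j)·cross = 22·614.0000 = 13508.0000
edge 4: (3.5,40)→(1.5,32)  cross = 3.5·32 − 1.5·40 = 52.0000; (r_i+r_j)·cross = 5·52.0000 = 260.0000
Σcross = 1008.2500 → A = |Σcross|/2 = 504.1250 mm²
Σ(r_i+r_j)·cross = 27529.0000 → first moment M = |Σ|/6 = 4588.1667
R_c = M/A = 4588.1667/504.1250 = 9.1012 mm
θ = 189° = 3.298672 rad
V = θ·R_c·A = 3.298672·9.1012·504.1250 = 15134.858 mm³

Volume = 15134.858 mm³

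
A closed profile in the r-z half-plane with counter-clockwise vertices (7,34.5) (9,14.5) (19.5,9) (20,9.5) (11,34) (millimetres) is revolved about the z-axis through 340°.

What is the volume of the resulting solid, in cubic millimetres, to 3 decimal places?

Volume = 11374.718 mm³

Profile (r,z), 5 vertices: (7,34.5) (9,14.5) (19.5,9) (20,9.5) (11,34)
edge 0: (7,34.5)→(9,14.5)  cross = 7·14.5 − 9·34.5 = -209.0000; (r_i+r_j)·cross = 16·-209.0000 = -3344.0000
edge 1: (9,14.5)→(19.5,9)  cross = 9·9 − 19.5·14.5 = -201.7500; (r_i+r_j)·cross = 28.5·-201.7500 = -5749.8750
edge 2: (19.5,9)→(20,9.5)  cross = 19.5·9.5 − 20·9 = 5.2500; (r_i+r_j)·cross = 39.5·5.2500 = 207.3750
edge 3: (20,9.5)→(11,34)  cross = 20·34 − 11·9.5 = 575.5000; (r_i+r_j)·cross = 31·575.5000 = 17840.5000
edge 4: (11,34)→(7,34.5)  cross = 11·34.5 − 7·34 = 141.5000; (r_i+r_j)·cross = 18·141.5000 = 2547.0000
Σcross = 311.5000 → A = |Σcross|/2 = 155.7500 mm²
Σ(r_i+r_j)·cross = 11501.0000 → first moment M = |Σ|/6 = 1916.8333
R_c = M/A = 1916.8333/155.7500 = 12.3071 mm
θ = 340° = 5.934119 rad
V = θ·R_c·A = 5.934119·12.3071·155.7500 = 11374.718 mm³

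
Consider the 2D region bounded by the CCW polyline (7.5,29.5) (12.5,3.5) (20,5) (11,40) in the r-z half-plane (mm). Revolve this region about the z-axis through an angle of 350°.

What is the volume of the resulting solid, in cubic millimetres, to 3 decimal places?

Profile (r,z), 4 vertices: (7.5,29.5) (12.5,3.5) (20,5) (11,40)
edge 0: (7.5,29.5)→(12.5,3.5)  cross = 7.5·3.5 − 12.5·29.5 = -342.5000; (r_i+r_j)·cross = 20·-342.5000 = -6850.0000
edge 1: (12.5,3.5)→(20,5)  cross = 12.5·5 − 20·3.5 = -7.5000; (r_i+r_j)·cross = 32.5·-7.5000 = -243.7500
edge 2: (20,5)→(11,40)  cross = 20·40 − 11·5 = 745.0000; (r_i+r_j)·cross = 31·745.0000 = 23095.0000
edge 3: (11,40)→(7.5,29.5)  cross = 11·29.5 − 7.5·40 = 24.5000; (r_i+r_j)·cross = 18.5·24.5000 = 453.2500
Σcross = 419.5000 → A = |Σcross|/2 = 209.7500 mm²
Σ(r_i+r_j)·cross = 16454.5000 → first moment M = |Σ|/6 = 2742.4167
R_c = M/A = 2742.4167/209.7500 = 13.0747 mm
θ = 350° = 6.108652 rad
V = θ·R_c·A = 6.108652·13.0747·209.7500 = 16752.470 mm³

Volume = 16752.470 mm³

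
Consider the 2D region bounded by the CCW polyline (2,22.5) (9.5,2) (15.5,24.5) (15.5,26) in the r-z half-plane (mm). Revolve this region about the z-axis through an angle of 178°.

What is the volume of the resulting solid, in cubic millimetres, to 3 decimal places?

Profile (r,z), 4 vertices: (2,22.5) (9.5,2) (15.5,24.5) (15.5,26)
edge 0: (2,22.5)→(9.5,2)  cross = 2·2 − 9.5·22.5 = -209.7500; (r_i+r_j)·cross = 11.5·-209.7500 = -2412.1250
edge 1: (9.5,2)→(15.5,24.5)  cross = 9.5·24.5 − 15.5·2 = 201.7500; (r_i+r_j)·cross = 25·201.7500 = 5043.7500
edge 2: (15.5,24.5)→(15.5,26)  cross = 15.5·26 − 15.5·24.5 = 23.2500; (r_i+r_j)·cross = 31·23.2500 = 720.7500
edge 3: (15.5,26)→(2,22.5)  cross = 15.5·22.5 − 2·26 = 296.7500; (r_i+r_j)·cross = 17.5·296.7500 = 5193.1250
Σcross = 312.0000 → A = |Σcross|/2 = 156.0000 mm²
Σ(r_i+r_j)·cross = 8545.5000 → first moment M = |Σ|/6 = 1424.2500
R_c = M/A = 1424.2500/156.0000 = 9.1298 mm
θ = 178° = 3.106686 rad
V = θ·R_c·A = 3.106686·9.1298·156.0000 = 4424.698 mm³

Volume = 4424.698 mm³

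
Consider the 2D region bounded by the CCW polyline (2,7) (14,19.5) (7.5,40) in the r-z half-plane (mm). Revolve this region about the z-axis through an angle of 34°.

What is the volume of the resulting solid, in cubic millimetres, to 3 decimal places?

Profile (r,z), 3 vertices: (2,7) (14,19.5) (7.5,40)
edge 0: (2,7)→(14,19.5)  cross = 2·19.5 − 14·7 = -59.0000; (r_i+r_j)·cross = 16·-59.0000 = -944.0000
edge 1: (14,19.5)→(7.5,40)  cross = 14·40 − 7.5·19.5 = 413.7500; (r_i+r_j)·cross = 21.5·413.7500 = 8895.6250
edge 2: (7.5,40)→(2,7)  cross = 7.5·7 − 2·40 = -27.5000; (r_i+r_j)·cross = 9.5·-27.5000 = -261.2500
Σcross = 327.2500 → A = |Σcross|/2 = 163.6250 mm²
Σ(r_i+r_j)·cross = 7690.3750 → first moment M = |Σ|/6 = 1281.7292
R_c = M/A = 1281.7292/163.6250 = 7.8333 mm
θ = 34° = 0.593412 rad
V = θ·R_c·A = 0.593412·7.8333·163.6250 = 760.593 mm³

Volume = 760.593 mm³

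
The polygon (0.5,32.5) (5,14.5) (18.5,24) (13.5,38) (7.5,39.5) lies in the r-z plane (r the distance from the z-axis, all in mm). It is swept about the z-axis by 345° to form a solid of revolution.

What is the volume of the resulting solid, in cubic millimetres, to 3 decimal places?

Volume = 14848.236 mm³

Profile (r,z), 5 vertices: (0.5,32.5) (5,14.5) (18.5,24) (13.5,38) (7.5,39.5)
edge 0: (0.5,32.5)→(5,14.5)  cross = 0.5·14.5 − 5·32.5 = -155.2500; (r_i+r_j)·cross = 5.5·-155.2500 = -853.8750
edge 1: (5,14.5)→(18.5,24)  cross = 5·24 − 18.5·14.5 = -148.2500; (r_i+r_j)·cross = 23.5·-148.2500 = -3483.8750
edge 2: (18.5,24)→(13.5,38)  cross = 18.5·38 − 13.5·24 = 379.0000; (r_i+r_j)·cross = 32·379.0000 = 12128.0000
edge 3: (13.5,38)→(7.5,39.5)  cross = 13.5·39.5 − 7.5·38 = 248.2500; (r_i+r_j)·cross = 21·248.2500 = 5213.2500
edge 4: (7.5,39.5)→(0.5,32.5)  cross = 7.5·32.5 − 0.5·39.5 = 224.0000; (r_i+r_j)·cross = 8·224.0000 = 1792.0000
Σcross = 547.7500 → A = |Σcross|/2 = 273.8750 mm²
Σ(r_i+r_j)·cross = 14795.5000 → first moment M = |Σ|/6 = 2465.9167
R_c = M/A = 2465.9167/273.8750 = 9.0038 mm
θ = 345° = 6.021386 rad
V = θ·R_c·A = 6.021386·9.0038·273.8750 = 14848.236 mm³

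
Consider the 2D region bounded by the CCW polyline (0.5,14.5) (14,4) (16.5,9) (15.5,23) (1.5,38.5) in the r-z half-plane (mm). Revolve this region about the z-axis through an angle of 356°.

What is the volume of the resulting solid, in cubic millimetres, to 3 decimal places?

Profile (r,z), 5 vertices: (0.5,14.5) (14,4) (16.5,9) (15.5,23) (1.5,38.5)
edge 0: (0.5,14.5)→(14,4)  cross = 0.5·4 − 14·14.5 = -201.0000; (r_i+r_j)·cross = 14.5·-201.0000 = -2914.5000
edge 1: (14,4)→(16.5,9)  cross = 14·9 − 16.5·4 = 60.0000; (r_i+r_j)·cross = 30.5·60.0000 = 1830.0000
edge 2: (16.5,9)→(15.5,23)  cross = 16.5·23 − 15.5·9 = 240.0000; (r_i+r_j)·cross = 32·240.0000 = 7680.0000
edge 3: (15.5,23)→(1.5,38.5)  cross = 15.5·38.5 − 1.5·23 = 562.2500; (r_i+r_j)·cross = 17·562.2500 = 9558.2500
edge 4: (1.5,38.5)→(0.5,14.5)  cross = 1.5·14.5 − 0.5·38.5 = 2.5000; (r_i+r_j)·cross = 2·2.5000 = 5.0000
Σcross = 663.7500 → A = |Σcross|/2 = 331.8750 mm²
Σ(r_i+r_j)·cross = 16158.7500 → first moment M = |Σ|/6 = 2693.1250
R_c = M/A = 2693.1250/331.8750 = 8.1149 mm
θ = 356° = 6.213372 rad
V = θ·R_c·A = 6.213372·8.1149·331.8750 = 16733.388 mm³

Volume = 16733.388 mm³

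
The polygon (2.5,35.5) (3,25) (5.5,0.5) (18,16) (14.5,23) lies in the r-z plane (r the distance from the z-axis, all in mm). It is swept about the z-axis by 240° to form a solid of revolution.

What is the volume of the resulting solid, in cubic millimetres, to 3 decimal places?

Profile (r,z), 5 vertices: (2.5,35.5) (3,25) (5.5,0.5) (18,16) (14.5,23)
edge 0: (2.5,35.5)→(3,25)  cross = 2.5·25 − 3·35.5 = -44.0000; (r_i+r_j)·cross = 5.5·-44.0000 = -242.0000
edge 1: (3,25)→(5.5,0.5)  cross = 3·0.5 − 5.5·25 = -136.0000; (r_i+r_j)·cross = 8.5·-136.0000 = -1156.0000
edge 2: (5.5,0.5)→(18,16)  cross = 5.5·16 − 18·0.5 = 79.0000; (r_i+r_j)·cross = 23.5·79.0000 = 1856.5000
edge 3: (18,16)→(14.5,23)  cross = 18·23 − 14.5·16 = 182.0000; (r_i+r_j)·cross = 32.5·182.0000 = 5915.0000
edge 4: (14.5,23)→(2.5,35.5)  cross = 14.5·35.5 − 2.5·23 = 457.2500; (r_i+r_j)·cross = 17·457.2500 = 7773.2500
Σcross = 538.2500 → A = |Σcross|/2 = 269.1250 mm²
Σ(r_i+r_j)·cross = 14146.7500 → first moment M = |Σ|/6 = 2357.7917
R_c = M/A = 2357.7917/269.1250 = 8.7610 mm
θ = 240° = 4.188790 rad
V = θ·R_c·A = 4.188790·8.7610·269.1250 = 9876.295 mm³

Volume = 9876.295 mm³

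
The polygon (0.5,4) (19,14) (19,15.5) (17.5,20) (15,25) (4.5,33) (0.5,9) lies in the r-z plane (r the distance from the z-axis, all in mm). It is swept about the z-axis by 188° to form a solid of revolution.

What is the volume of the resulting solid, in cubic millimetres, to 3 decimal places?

Volume = 8614.225 mm³

Profile (r,z), 7 vertices: (0.5,4) (19,14) (19,15.5) (17.5,20) (15,25) (4.5,33) (0.5,9)
edge 0: (0.5,4)→(19,14)  cross = 0.5·14 − 19·4 = -69.0000; (r_i+r_j)·cross = 19.5·-69.0000 = -1345.5000
edge 1: (19,14)→(19,15.5)  cross = 19·15.5 − 19·14 = 28.5000; (r_i+r_j)·cross = 38·28.5000 = 1083.0000
edge 2: (19,15.5)→(17.5,20)  cross = 19·20 − 17.5·15.5 = 108.7500; (r_i+r_j)·cross = 36.5·108.7500 = 3969.3750
edge 3: (17.5,20)→(15,25)  cross = 17.5·25 − 15·20 = 137.5000; (r_i+r_j)·cross = 32.5·137.5000 = 4468.7500
edge 4: (15,25)→(4.5,33)  cross = 15·33 − 4.5·25 = 382.5000; (r_i+r_j)·cross = 19.5·382.5000 = 7458.7500
edge 5: (4.5,33)→(0.5,9)  cross = 4.5·9 − 0.5·33 = 24.0000; (r_i+r_j)·cross = 5·24.0000 = 120.0000
edge 6: (0.5,9)→(0.5,4)  cross = 0.5·4 − 0.5·9 = -2.5000; (r_i+r_j)·cross = 1·-2.5000 = -2.5000
Σcross = 609.7500 → A = |Σcross|/2 = 304.8750 mm²
Σ(r_i+r_j)·cross = 15751.8750 → first moment M = |Σ|/6 = 2625.3125
R_c = M/A = 2625.3125/304.8750 = 8.6111 mm
θ = 188° = 3.281219 rad
V = θ·R_c·A = 3.281219·8.6111·304.8750 = 8614.225 mm³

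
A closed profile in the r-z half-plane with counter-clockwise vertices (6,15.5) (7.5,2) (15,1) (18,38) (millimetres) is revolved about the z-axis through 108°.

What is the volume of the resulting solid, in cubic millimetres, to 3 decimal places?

Profile (r,z), 4 vertices: (6,15.5) (7.5,2) (15,1) (18,38)
edge 0: (6,15.5)→(7.5,2)  cross = 6·2 − 7.5·15.5 = -104.2500; (r_i+r_j)·cross = 13.5·-104.2500 = -1407.3750
edge 1: (7.5,2)→(15,1)  cross = 7.5·1 − 15·2 = -22.5000; (r_i+r_j)·cross = 22.5·-22.5000 = -506.2500
edge 2: (15,1)→(18,38)  cross = 15·38 − 18·1 = 552.0000; (r_i+r_j)·cross = 33·552.0000 = 18216.0000
edge 3: (18,38)→(6,15.5)  cross = 18·15.5 − 6·38 = 51.0000; (r_i+r_j)·cross = 24·51.0000 = 1224.0000
Σcross = 476.2500 → A = |Σcross|/2 = 238.1250 mm²
Σ(r_i+r_j)·cross = 17526.3750 → first moment M = |Σ|/6 = 2921.0625
R_c = M/A = 2921.0625/238.1250 = 12.2669 mm
θ = 108° = 1.884956 rad
V = θ·R_c·A = 1.884956·12.2669·238.1250 = 5506.073 mm³

Volume = 5506.073 mm³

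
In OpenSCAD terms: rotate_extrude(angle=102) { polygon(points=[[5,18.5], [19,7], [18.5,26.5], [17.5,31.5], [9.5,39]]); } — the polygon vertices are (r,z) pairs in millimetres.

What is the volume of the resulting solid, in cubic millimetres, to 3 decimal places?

Volume = 6166.032 mm³

Profile (r,z), 5 vertices: (5,18.5) (19,7) (18.5,26.5) (17.5,31.5) (9.5,39)
edge 0: (5,18.5)→(19,7)  cross = 5·7 − 19·18.5 = -316.5000; (r_i+r_j)·cross = 24·-316.5000 = -7596.0000
edge 1: (19,7)→(18.5,26.5)  cross = 19·26.5 − 18.5·7 = 374.0000; (r_i+r_j)·cross = 37.5·374.0000 = 14025.0000
edge 2: (18.5,26.5)→(17.5,31.5)  cross = 18.5·31.5 − 17.5·26.5 = 119.0000; (r_i+r_j)·cross = 36·119.0000 = 4284.0000
edge 3: (17.5,31.5)→(9.5,39)  cross = 17.5·39 − 9.5·31.5 = 383.2500; (r_i+r_j)·cross = 27·383.2500 = 10347.7500
edge 4: (9.5,39)→(5,18.5)  cross = 9.5·18.5 − 5·39 = -19.2500; (r_i+r_j)·cross = 14.5·-19.2500 = -279.1250
Σcross = 540.5000 → A = |Σcross|/2 = 270.2500 mm²
Σ(r_i+r_j)·cross = 20781.6250 → first moment M = |Σ|/6 = 3463.6042
R_c = M/A = 3463.6042/270.2500 = 12.8163 mm
θ = 102° = 1.780236 rad
V = θ·R_c·A = 1.780236·12.8163·270.2500 = 6166.032 mm³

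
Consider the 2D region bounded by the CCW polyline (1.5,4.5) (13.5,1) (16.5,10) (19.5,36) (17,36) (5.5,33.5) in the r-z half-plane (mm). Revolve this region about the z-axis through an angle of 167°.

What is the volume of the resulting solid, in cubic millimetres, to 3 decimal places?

Profile (r,z), 6 vertices: (1.5,4.5) (13.5,1) (16.5,10) (19.5,36) (17,36) (5.5,33.5)
edge 0: (1.5,4.5)→(13.5,1)  cross = 1.5·1 − 13.5·4.5 = -59.2500; (r_i+r_j)·cross = 15·-59.2500 = -888.7500
edge 1: (13.5,1)→(16.5,10)  cross = 13.5·10 − 16.5·1 = 118.5000; (r_i+r_j)·cross = 30·118.5000 = 3555.0000
edge 2: (16.5,10)→(19.5,36)  cross = 16.5·36 − 19.5·10 = 399.0000; (r_i+r_j)·cross = 36·399.0000 = 14364.0000
edge 3: (19.5,36)→(17,36)  cross = 19.5·36 − 17·36 = 90.0000; (r_i+r_j)·cross = 36.5·90.0000 = 3285.0000
edge 4: (17,36)→(5.5,33.5)  cross = 17·33.5 − 5.5·36 = 371.5000; (r_i+r_j)·cross = 22.5·371.5000 = 8358.7500
edge 5: (5.5,33.5)→(1.5,4.5)  cross = 5.5·4.5 − 1.5·33.5 = -25.5000; (r_i+r_j)·cross = 7·-25.5000 = -178.5000
Σcross = 894.2500 → A = |Σcross|/2 = 447.1250 mm²
Σ(r_i+r_j)·cross = 28495.5000 → first moment M = |Σ|/6 = 4749.2500
R_c = M/A = 4749.2500/447.1250 = 10.6218 mm
θ = 167° = 2.914700 rad
V = θ·R_c·A = 2.914700·10.6218·447.1250 = 13842.638 mm³

Volume = 13842.638 mm³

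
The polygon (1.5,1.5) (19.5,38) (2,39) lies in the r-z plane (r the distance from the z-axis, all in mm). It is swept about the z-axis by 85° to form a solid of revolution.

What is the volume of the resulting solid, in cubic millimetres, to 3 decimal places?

Volume = 3734.848 mm³

Profile (r,z), 3 vertices: (1.5,1.5) (19.5,38) (2,39)
edge 0: (1.5,1.5)→(19.5,38)  cross = 1.5·38 − 19.5·1.5 = 27.7500; (r_i+r_j)·cross = 21·27.7500 = 582.7500
edge 1: (19.5,38)→(2,39)  cross = 19.5·39 − 2·38 = 684.5000; (r_i+r_j)·cross = 21.5·684.5000 = 14716.7500
edge 2: (2,39)→(1.5,1.5)  cross = 2·1.5 − 1.5·39 = -55.5000; (r_i+r_j)·cross = 3.5·-55.5000 = -194.2500
Σcross = 656.7500 → A = |Σcross|/2 = 328.3750 mm²
Σ(r_i+r_j)·cross = 15105.2500 → first moment M = |Σ|/6 = 2517.5417
R_c = M/A = 2517.5417/328.3750 = 7.6667 mm
θ = 85° = 1.483530 rad
V = θ·R_c·A = 1.483530·7.6667·328.3750 = 3734.848 mm³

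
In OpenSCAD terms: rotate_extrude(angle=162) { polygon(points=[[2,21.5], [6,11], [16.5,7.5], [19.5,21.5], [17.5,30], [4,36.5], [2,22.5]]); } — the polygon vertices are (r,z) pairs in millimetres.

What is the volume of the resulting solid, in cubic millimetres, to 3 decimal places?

Profile (r,z), 7 vertices: (2,21.5) (6,11) (16.5,7.5) (19.5,21.5) (17.5,30) (4,36.5) (2,22.5)
edge 0: (2,21.5)→(6,11)  cross = 2·11 − 6·21.5 = -107.0000; (r_i+r_j)·cross = 8·-107.0000 = -856.0000
edge 1: (6,11)→(16.5,7.5)  cross = 6·7.5 − 16.5·11 = -136.5000; (r_i+r_j)·cross = 22.5·-136.5000 = -3071.2500
edge 2: (16.5,7.5)→(19.5,21.5)  cross = 16.5·21.5 − 19.5·7.5 = 208.5000; (r_i+r_j)·cross = 36·208.5000 = 7506.0000
edge 3: (19.5,21.5)→(17.5,30)  cross = 19.5·30 − 17.5·21.5 = 208.7500; (r_i+r_j)·cross = 37·208.7500 = 7723.7500
edge 4: (17.5,30)→(4,36.5)  cross = 17.5·36.5 − 4·30 = 518.7500; (r_i+r_j)·cross = 21.5·518.7500 = 11153.1250
edge 5: (4,36.5)→(2,22.5)  cross = 4·22.5 − 2·36.5 = 17.0000; (r_i+r_j)·cross = 6·17.0000 = 102.0000
edge 6: (2,22.5)→(2,21.5)  cross = 2·21.5 − 2·22.5 = -2.0000; (r_i+r_j)·cross = 4·-2.0000 = -8.0000
Σcross = 707.5000 → A = |Σcross|/2 = 353.7500 mm²
Σ(r_i+r_j)·cross = 22549.6250 → first moment M = |Σ|/6 = 3758.2708
R_c = M/A = 3758.2708/353.7500 = 10.6241 mm
θ = 162° = 2.827433 rad
V = θ·R_c·A = 2.827433·10.6241·353.7500 = 10626.260 mm³

Volume = 10626.260 mm³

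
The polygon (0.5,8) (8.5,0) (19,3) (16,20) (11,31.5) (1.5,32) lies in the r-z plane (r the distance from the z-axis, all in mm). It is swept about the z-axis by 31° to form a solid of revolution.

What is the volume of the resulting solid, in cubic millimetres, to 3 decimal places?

Volume = 2090.140 mm³

Profile (r,z), 6 vertices: (0.5,8) (8.5,0) (19,3) (16,20) (11,31.5) (1.5,32)
edge 0: (0.5,8)→(8.5,0)  cross = 0.5·0 − 8.5·8 = -68.0000; (r_i+r_j)·cross = 9·-68.0000 = -612.0000
edge 1: (8.5,0)→(19,3)  cross = 8.5·3 − 19·0 = 25.5000; (r_i+r_j)·cross = 27.5·25.5000 = 701.2500
edge 2: (19,3)→(16,20)  cross = 19·20 − 16·3 = 332.0000; (r_i+r_j)·cross = 35·332.0000 = 11620.0000
edge 3: (16,20)→(11,31.5)  cross = 16·31.5 − 11·20 = 284.0000; (r_i+r_j)·cross = 27·284.0000 = 7668.0000
edge 4: (11,31.5)→(1.5,32)  cross = 11·32 − 1.5·31.5 = 304.7500; (r_i+r_j)·cross = 12.5·304.7500 = 3809.3750
edge 5: (1.5,32)→(0.5,8)  cross = 1.5·8 − 0.5·32 = -4.0000; (r_i+r_j)·cross = 2·-4.0000 = -8.0000
Σcross = 874.2500 → A = |Σcross|/2 = 437.1250 mm²
Σ(r_i+r_j)·cross = 23178.6250 → first moment M = |Σ|/6 = 3863.1042
R_c = M/A = 3863.1042/437.1250 = 8.8375 mm
θ = 31° = 0.541052 rad
V = θ·R_c·A = 0.541052·8.8375·437.1250 = 2090.140 mm³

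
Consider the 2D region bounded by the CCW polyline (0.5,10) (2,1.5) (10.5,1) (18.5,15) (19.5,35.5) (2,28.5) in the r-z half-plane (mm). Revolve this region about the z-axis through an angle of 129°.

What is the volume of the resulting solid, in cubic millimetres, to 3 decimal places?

Profile (r,z), 6 vertices: (0.5,10) (2,1.5) (10.5,1) (18.5,15) (19.5,35.5) (2,28.5)
edge 0: (0.5,10)→(2,1.5)  cross = 0.5·1.5 − 2·10 = -19.2500; (r_i+r_j)·cross = 2.5·-19.2500 = -48.1250
edge 1: (2,1.5)→(10.5,1)  cross = 2·1 − 10.5·1.5 = -13.7500; (r_i+r_j)·cross = 12.5·-13.7500 = -171.8750
edge 2: (10.5,1)→(18.5,15)  cross = 10.5·15 − 18.5·1 = 139.0000; (r_i+r_j)·cross = 29·139.0000 = 4031.0000
edge 3: (18.5,15)→(19.5,35.5)  cross = 18.5·35.5 − 19.5·15 = 364.2500; (r_i+r_j)·cross = 38·364.2500 = 13841.5000
edge 4: (19.5,35.5)→(2,28.5)  cross = 19.5·28.5 − 2·35.5 = 484.7500; (r_i+r_j)·cross = 21.5·484.7500 = 10422.1250
edge 5: (2,28.5)→(0.5,10)  cross = 2·10 − 0.5·28.5 = 5.7500; (r_i+r_j)·cross = 2.5·5.7500 = 14.3750
Σcross = 960.7500 → A = |Σcross|/2 = 480.3750 mm²
Σ(r_i+r_j)·cross = 28089.0000 → first moment M = |Σ|/6 = 4681.5000
R_c = M/A = 4681.5000/480.3750 = 9.7455 mm
θ = 129° = 2.251475 rad
V = θ·R_c·A = 2.251475·9.7455·480.3750 = 10540.279 mm³

Volume = 10540.279 mm³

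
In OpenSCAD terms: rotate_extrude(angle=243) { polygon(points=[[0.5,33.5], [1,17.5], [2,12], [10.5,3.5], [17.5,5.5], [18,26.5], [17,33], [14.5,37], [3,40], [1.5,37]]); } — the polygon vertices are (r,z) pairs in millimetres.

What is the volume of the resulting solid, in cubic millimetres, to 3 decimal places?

Profile (r,z), 10 vertices: (0.5,33.5) (1,17.5) (2,12) (10.5,3.5) (17.5,5.5) (18,26.5) (17,33) (14.5,37) (3,40) (1.5,37)
edge 0: (0.5,33.5)→(1,17.5)  cross = 0.5·17.5 − 1·33.5 = -24.7500; (r_i+r_j)·cross = 1.5·-24.7500 = -37.1250
edge 1: (1,17.5)→(2,12)  cross = 1·12 − 2·17.5 = -23.0000; (r_i+r_j)·cross = 3·-23.0000 = -69.0000
edge 2: (2,12)→(10.5,3.5)  cross = 2·3.5 − 10.5·12 = -119.0000; (r_i+r_j)·cross = 12.5·-119.0000 = -1487.5000
edge 3: (10.5,3.5)→(17.5,5.5)  cross = 10.5·5.5 − 17.5·3.5 = -3.5000; (r_i+r_j)·cross = 28·-3.5000 = -98.0000
edge 4: (17.5,5.5)→(18,26.5)  cross = 17.5·26.5 − 18·5.5 = 364.7500; (r_i+r_j)·cross = 35.5·364.7500 = 12948.6250
edge 5: (18,26.5)→(17,33)  cross = 18·33 − 17·26.5 = 143.5000; (r_i+r_j)·cross = 35·143.5000 = 5022.5000
edge 6: (17,33)→(14.5,37)  cross = 17·37 − 14.5·33 = 150.5000; (r_i+r_j)·cross = 31.5·150.5000 = 4740.7500
edge 7: (14.5,37)→(3,40)  cross = 14.5·40 − 3·37 = 469.0000; (r_i+r_j)·cross = 17.5·469.0000 = 8207.5000
edge 8: (3,40)→(1.5,37)  cross = 3·37 − 1.5·40 = 51.0000; (r_i+r_j)·cross = 4.5·51.0000 = 229.5000
edge 9: (1.5,37)→(0.5,33.5)  cross = 1.5·33.5 − 0.5·37 = 31.7500; (r_i+r_j)·cross = 2·31.7500 = 63.5000
Σcross = 1040.2500 → A = |Σcross|/2 = 520.1250 mm²
Σ(r_i+r_j)·cross = 29520.7500 → first moment M = |Σ|/6 = 4920.1250
R_c = M/A = 4920.1250/520.1250 = 9.4595 mm
θ = 243° = 4.241150 rad
V = θ·R_c·A = 4.241150·9.4595·520.1250 = 20866.989 mm³

Volume = 20866.989 mm³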